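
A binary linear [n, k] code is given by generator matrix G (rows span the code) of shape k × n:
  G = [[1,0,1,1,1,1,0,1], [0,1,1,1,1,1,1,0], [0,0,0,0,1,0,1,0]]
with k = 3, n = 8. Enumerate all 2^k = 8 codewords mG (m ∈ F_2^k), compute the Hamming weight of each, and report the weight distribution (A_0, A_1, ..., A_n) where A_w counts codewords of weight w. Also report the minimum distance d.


Weight distribution: A_0 = 1, A_2 = 1, A_4 = 3, A_6 = 3. Minimum distance d = 2.

Enumerate all 2^3 = 8 messages m ∈ F_2^3.
For each, compute codeword c = mG in F_2^8, then tally its weight.
  m = 000 → c = 00000000, weight = 0.
  m = 100 → c = 10111101, weight = 6.
  m = 010 → c = 01111110, weight = 6.
  m = 110 → c = 11000011, weight = 4.
  m = 001 → c = 00001010, weight = 2.
  m = 101 → c = 10110111, weight = 6.
  m = 011 → c = 01110100, weight = 4.
  m = 111 → c = 11001001, weight = 4.
Tally weights:
  weight 0: 1 codewords.
  weight 2: 1 codewords.
  weight 4: 3 codewords.
  weight 6: 3 codewords.
Minimum distance d = smallest w > 0 with A_w > 0 = 2.
Sanity: Σ A_w = 8 = 2^3 = 8 ✓.


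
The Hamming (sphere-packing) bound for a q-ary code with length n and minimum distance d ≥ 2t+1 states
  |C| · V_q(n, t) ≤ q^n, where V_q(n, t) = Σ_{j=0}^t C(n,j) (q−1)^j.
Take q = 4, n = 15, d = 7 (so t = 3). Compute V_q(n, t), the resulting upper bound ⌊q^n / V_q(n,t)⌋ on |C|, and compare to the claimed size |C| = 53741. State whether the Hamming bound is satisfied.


V_q(n, t) = 13276, q^n = 1073741824, Hamming bound = 80878, |C| = 53741 ≤ bound (satisfied).

Step 1: Compute V_q(n, t) = Σ_{j=0}^3 C(n, j) (q−1)^j.
  j = 0: C(15,0)·(3)^0 = 1·1 = 1.
  j = 1: C(15,1)·(3)^1 = 15·3 = 45.
  j = 2: C(15,2)·(3)^2 = 105·9 = 945.
  j = 3: C(15,3)·(3)^3 = 455·27 = 12285.
  V_q(n, t) = 1 + 45 + 945 + 12285 = 13276.
Step 2: q^n = 4^15 = 1073741824.
Step 3: Hamming bound ⌊q^n / V_q(n,t)⌋ = ⌊1073741824/13276⌋ = 80878.
Step 4: Compare |C| = 53741 to 80878: satisfied.
The claimed |C| lies below the Hamming bound.


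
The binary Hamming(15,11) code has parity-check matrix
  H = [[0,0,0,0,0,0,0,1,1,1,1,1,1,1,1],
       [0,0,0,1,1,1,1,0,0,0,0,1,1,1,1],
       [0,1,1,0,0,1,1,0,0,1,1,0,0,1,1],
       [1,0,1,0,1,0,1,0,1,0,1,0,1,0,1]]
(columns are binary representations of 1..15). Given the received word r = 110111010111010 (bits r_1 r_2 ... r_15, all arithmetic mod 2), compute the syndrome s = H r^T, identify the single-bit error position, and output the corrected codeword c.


s = (1, 1, 1, 1)^T, error position = 15, corrected codeword c = 110111010111011

Compute s = H r^T mod 2 one row at a time:
  s_1 = 1 + 0 + 1 + 1 + 1 + 0 + 1 + 0 = 5 ≡ 1 (mod 2).
  s_2 = 1 + 1 + 1 + 0 + 1 + 0 + 1 + 0 = 5 ≡ 1 (mod 2).
  s_3 = 1 + 0 + 1 + 0 + 1 + 1 + 1 + 0 = 5 ≡ 1 (mod 2).
  s_4 = 1 + 0 + 1 + 0 + 0 + 1 + 0 + 0 = 3 ≡ 1 (mod 2).
s = (1, 1, 1, 1)^T — this equals column 15 of H (binary 1111), so error is at position 15.
Correct: flip bit 15 of r = 110111010111010 to get c = 110111010111011.


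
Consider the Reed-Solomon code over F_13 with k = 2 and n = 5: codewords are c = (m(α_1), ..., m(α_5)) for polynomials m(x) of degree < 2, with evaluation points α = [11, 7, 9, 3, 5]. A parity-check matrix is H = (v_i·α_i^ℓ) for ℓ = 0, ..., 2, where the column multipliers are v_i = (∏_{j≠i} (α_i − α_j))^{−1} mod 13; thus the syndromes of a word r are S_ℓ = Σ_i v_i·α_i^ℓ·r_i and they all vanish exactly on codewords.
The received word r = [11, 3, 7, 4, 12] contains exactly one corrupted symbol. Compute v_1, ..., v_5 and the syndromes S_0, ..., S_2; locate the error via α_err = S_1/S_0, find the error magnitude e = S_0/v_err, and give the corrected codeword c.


S = (5, 2, 6), error at position 4, error magnitude e = 9, c = [11, 3, 7, 8, 12].

Step 1: column multipliers v_i = (∏_{j≠i}(α_i − α_j))^{−1} mod 13.
  i = 1 (α = 11): (11−7)(11−9)(11−3)(11−5) = 4·2·8·6 = 384 ≡ 7, so v_1 = 7^{−1} = 2 (mod 13).
  i = 2 (α = 7): (7−11)(7−9)(7−3)(7−5) = (−4)·(−2)·4·2 = 64 ≡ 12, so v_2 = 12^{−1} = 12 (mod 13).
  i = 3 (α = 9): (9−11)(9−7)(9−3)(9−5) = (−2)·2·6·4 = −96 ≡ 8, so v_3 = 8^{−1} = 5 (mod 13).
  i = 4 (α = 3): (3−11)(3−7)(3−9)(3−5) = (−8)·(−4)·(−6)·(−2) = 384 ≡ 7, so v_4 = 7^{−1} = 2 (mod 13).
  i = 5 (α = 5): (5−11)(5−7)(5−9)(5−3) = (−6)·(−2)·(−4)·2 = −96 ≡ 8, so v_5 = 8^{−1} = 5 (mod 13).
  v = [2, 12, 5, 2, 5].
Step 2: syndromes of r = [11, 3, 7, 4, 12] (all sums mod 13).
  S_0 = Σ v_i r_i = 2·11 + 12·3 + 5·7 + 2·4 + 5·12 = 161 ≡ 5.
  S_1 = Σ v_i α_i r_i = 2·11·11 + 12·7·3 + 5·9·7 + 2·3·4 + 5·5·12 = 1133 ≡ 2.
  α_i^2 mod 13 = [4, 10, 3, 9, 12].
  S_2 = Σ v_i α_i^2 r_i = 2·4·11 + 12·10·3 + 5·3·7 + 2·9·4 + 5·12·12 = 1345 ≡ 6.
  S = (5, 2, 6) ≠ 0, so r is not a codeword (an error is present).
Step 3: locate the error. For a single error e at position i, S_ℓ = v_i·e·α_i^ℓ, so α_err = S_1/S_0.
  S_0^{−1} = 5^{−1} = 8 (mod 13), so α_err = 2·8 = 16 ≡ 3 = α_4. Error position i = 4.
  Consistency check: S_2/S_1 = 6·7 = 42 ≡ 3 = α_err ✓ (single-error assumption holds).
Step 4: error magnitude e = S_0/v_4 = S_0·∏_{j≠4}(α_4 − α_j) = 5·7 = 35 ≡ 9 (mod 13).
Step 5: correct position 4: c_4 = r_4 − e = 4 − 9 ≡ 8 (mod 13). Hence c = [11, 3, 7, 8, 12].
  Check: interpolating c through the α_i gives m(x) = 2 + 2·x (degree < 2) with m(α_i) = c_i for every i, so c is indeed a codeword.


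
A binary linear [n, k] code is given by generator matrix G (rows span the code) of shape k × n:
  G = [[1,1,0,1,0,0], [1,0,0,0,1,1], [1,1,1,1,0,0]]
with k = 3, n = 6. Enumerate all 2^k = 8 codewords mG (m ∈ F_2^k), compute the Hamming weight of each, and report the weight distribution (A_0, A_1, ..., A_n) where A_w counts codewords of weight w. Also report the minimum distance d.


Weight distribution: A_0 = 1, A_1 = 1, A_3 = 2, A_4 = 3, A_5 = 1. Minimum distance d = 1.

Enumerate all 2^3 = 8 messages m ∈ F_2^3.
For each, compute codeword c = mG in F_2^6, then tally its weight.
  m = 000 → c = 000000, weight = 0.
  m = 100 → c = 110100, weight = 3.
  m = 010 → c = 100011, weight = 3.
  m = 110 → c = 010111, weight = 4.
  m = 001 → c = 111100, weight = 4.
  m = 101 → c = 001000, weight = 1.
  m = 011 → c = 011111, weight = 5.
  m = 111 → c = 101011, weight = 4.
Tally weights:
  weight 0: 1 codewords.
  weight 1: 1 codewords.
  weight 3: 2 codewords.
  weight 4: 3 codewords.
  weight 5: 1 codewords.
Minimum distance d = smallest w > 0 with A_w > 0 = 1.
Sanity: Σ A_w = 8 = 2^3 = 8 ✓.


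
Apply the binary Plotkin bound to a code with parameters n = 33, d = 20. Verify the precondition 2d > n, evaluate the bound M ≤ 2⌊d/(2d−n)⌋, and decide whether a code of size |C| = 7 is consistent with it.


Plotkin bound M ≤ 4; given |C| = 7 > bound (violated).

Check applicability: 2d = 40, n = 33.
2d − n = 7 > 0, so Plotkin applies.
Compute d/(2d−n) = 20/7 ≈ 2.8571.
⌊d/(2d−n)⌋ = 2.
Plotkin bound: M ≤ 2·2 = 4.
Given |C| = 7, check: VIOLATED.
This |C| is above the Plotkin bound, so no binary code with n = 33, d = 20 and 7 codewords exists.


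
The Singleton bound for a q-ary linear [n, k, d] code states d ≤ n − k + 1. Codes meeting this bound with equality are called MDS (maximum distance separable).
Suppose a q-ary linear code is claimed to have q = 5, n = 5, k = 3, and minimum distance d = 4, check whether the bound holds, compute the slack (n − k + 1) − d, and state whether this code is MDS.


Singleton RHS = n − k + 1 = 3, slack = -1, bound violated (no such code; not MDS).

Singleton bound: d ≤ n − k + 1.
Here n = 5, k = 3, so n − k + 1 = 3.
Given d = 4, check d ≤ 3: NO.
Slack = (n − k + 1) − d = -1.
The slack is negative: d = 4 exceeds n − k + 1 = 3 by 1, so the Singleton bound is violated and no linear [5, 3, 4]_5 code can exist. In particular it is not MDS (MDS requires d = n − k + 1 exactly).
Description: the claimed parameters are [5, 3, 4]_5; such a code would be impossible (violates the Singleton bound).


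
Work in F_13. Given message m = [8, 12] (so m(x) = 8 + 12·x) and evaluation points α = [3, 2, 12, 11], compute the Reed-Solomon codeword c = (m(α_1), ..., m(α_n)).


c = [5, 6, 9, 10]

Message polynomial: m(x) = 8 + 12·x (mod 13).
For each evaluation point α_i, compute m(α_i) mod 13:
  α_1 = 3: Horner steps 12 → 5, so m(3) = 5.
  α_2 = 2: Horner steps 12 → 6, so m(2) = 6.
  α_3 = 12: Horner steps 12 → 9, so m(12) = 9.
  α_4 = 11: Horner steps 12 → 10, so m(11) = 10.
Codeword c = [5, 6, 9, 10] ∈ F_13^4.


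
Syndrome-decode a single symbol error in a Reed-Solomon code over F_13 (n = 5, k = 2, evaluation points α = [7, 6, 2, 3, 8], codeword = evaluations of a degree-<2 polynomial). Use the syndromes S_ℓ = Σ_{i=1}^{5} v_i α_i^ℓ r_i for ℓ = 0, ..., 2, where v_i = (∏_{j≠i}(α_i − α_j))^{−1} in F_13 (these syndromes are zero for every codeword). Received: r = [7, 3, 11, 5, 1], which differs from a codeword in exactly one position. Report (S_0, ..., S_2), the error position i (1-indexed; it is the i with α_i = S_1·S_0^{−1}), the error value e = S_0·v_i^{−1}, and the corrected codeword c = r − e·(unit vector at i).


S = (5, 4, 11), error at position 2, error magnitude e = 3, c = [7, 0, 11, 5, 1].

Step 1: column multipliers v_i = (∏_{j≠i}(α_i − α_j))^{−1} mod 13.
  i = 1 (α = 7): (7−6)(7−2)(7−3)(7−8) = 1·5·4·(−1) = −20 ≡ 6, so v_1 = 6^{−1} = 11 (mod 13).
  i = 2 (α = 6): (6−7)(6−2)(6−3)(6−8) = (−1)·4·3·(−2) = 24 ≡ 11, so v_2 = 11^{−1} = 6 (mod 13).
  i = 3 (α = 2): (2−7)(2−6)(2−3)(2−8) = (−5)·(−4)·(−1)·(−6) = 120 ≡ 3, so v_3 = 3^{−1} = 9 (mod 13).
  i = 4 (α = 3): (3−7)(3−6)(3−2)(3−8) = (−4)·(−3)·1·(−5) = −60 ≡ 5, so v_4 = 5^{−1} = 8 (mod 13).
  i = 5 (α = 8): (8−7)(8−6)(8−2)(8−3) = 1·2·6·5 = 60 ≡ 8, so v_5 = 8^{−1} = 5 (mod 13).
  v = [11, 6, 9, 8, 5].
Step 2: syndromes of r = [7, 3, 11, 5, 1] (all sums mod 13).
  S_0 = Σ v_i r_i = 11·7 + 6·3 + 9·11 + 8·5 + 5·1 = 239 ≡ 5.
  S_1 = Σ v_i α_i r_i = 11·7·7 + 6·6·3 + 9·2·11 + 8·3·5 + 5·8·1 = 1005 ≡ 4.
  α_i^2 mod 13 = [10, 10, 4, 9, 12].
  S_2 = Σ v_i α_i^2 r_i = 11·10·7 + 6·10·3 + 9·4·11 + 8·9·5 + 5·12·1 = 1766 ≡ 11.
  S = (5, 4, 11) ≠ 0, so r is not a codeword (an error is present).
Step 3: locate the error. For a single error e at position i, S_ℓ = v_i·e·α_i^ℓ, so α_err = S_1/S_0.
  S_0^{−1} = 5^{−1} = 8 (mod 13), so α_err = 4·8 = 32 ≡ 6 = α_2. Error position i = 2.
  Consistency check: S_2/S_1 = 11·10 = 110 ≡ 6 = α_err ✓ (single-error assumption holds).
Step 4: error magnitude e = S_0/v_2 = S_0·∏_{j≠2}(α_2 − α_j) = 5·11 = 55 ≡ 3 (mod 13).
Step 5: correct position 2: c_2 = r_2 − e = 3 − 3 ≡ 0 (mod 13). Hence c = [7, 0, 11, 5, 1].
  Check: interpolating c through the α_i gives m(x) = 10 + 7·x (degree < 2) with m(α_i) = c_i for every i, so c is indeed a codeword.


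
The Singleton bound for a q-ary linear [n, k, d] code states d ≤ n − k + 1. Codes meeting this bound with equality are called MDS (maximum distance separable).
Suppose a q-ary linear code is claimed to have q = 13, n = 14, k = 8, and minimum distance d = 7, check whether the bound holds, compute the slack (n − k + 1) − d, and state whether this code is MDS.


Singleton RHS = n − k + 1 = 7, slack = 0, bound satisfied, MDS.

Singleton bound: d ≤ n − k + 1.
Here n = 14, k = 8, so n − k + 1 = 7.
Given d = 7, check d ≤ 7: YES.
Slack = (n − k + 1) − d = 0.
The code is MDS (slack = 0).
Description: the claimed parameters are [14, 8, 7]_13; such a code would be MDS (meets Singleton bound).


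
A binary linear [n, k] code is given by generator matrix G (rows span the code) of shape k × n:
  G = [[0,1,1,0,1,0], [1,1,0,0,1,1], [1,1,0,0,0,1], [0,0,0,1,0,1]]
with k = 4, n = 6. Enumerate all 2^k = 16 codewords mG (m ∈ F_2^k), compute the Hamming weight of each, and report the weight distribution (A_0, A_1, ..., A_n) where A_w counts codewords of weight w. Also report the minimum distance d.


Weight distribution: A_0 = 1, A_1 = 1, A_2 = 2, A_3 = 6, A_4 = 5, A_5 = 1. Minimum distance d = 1.

Enumerate all 2^4 = 16 messages m ∈ F_2^4.
For each, compute codeword c = mG in F_2^6, then tally its weight.
  m = 0000 → c = 000000, weight = 0.
  m = 1000 → c = 011010, weight = 3.
  m = 0100 → c = 110011, weight = 4.
  m = 1100 → c = 101001, weight = 3.
  m = 0010 → c = 110001, weight = 3.
  m = 1010 → c = 101011, weight = 4.
  m = 0110 → c = 000010, weight = 1.
  m = 1110 → c = 011000, weight = 2.
  m = 0001 → c = 000101, weight = 2.
  m = 1001 → c = 011111, weight = 5.
  m = 0101 → c = 110110, weight = 4.
  m = 1101 → c = 101100, weight = 3.
  m = 0011 → c = 110100, weight = 3.
  m = 1011 → c = 101110, weight = 4.
  m = 0111 → c = 000111, weight = 3.
  m = 1111 → c = 011101, weight = 4.
Tally weights:
  weight 0: 1 codewords.
  weight 1: 1 codewords.
  weight 2: 2 codewords.
  weight 3: 6 codewords.
  weight 4: 5 codewords.
  weight 5: 1 codewords.
Minimum distance d = smallest w > 0 with A_w > 0 = 1.
Sanity: Σ A_w = 16 = 2^4 = 16 ✓.


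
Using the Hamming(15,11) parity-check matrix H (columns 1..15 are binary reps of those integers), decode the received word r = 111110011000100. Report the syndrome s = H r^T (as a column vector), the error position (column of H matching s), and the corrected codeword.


s = (1, 1, 0, 1)^T, error position = 13, corrected codeword c = 111110011000000

Compute s = H r^T mod 2 one row at a time:
  s_1 = 1 + 1 + 0 + 0 + 0 + 1 + 0 + 0 = 3 ≡ 1 (mod 2).
  s_2 = 1 + 1 + 0 + 0 + 0 + 1 + 0 + 0 = 3 ≡ 1 (mod 2).
  s_3 = 1 + 1 + 0 + 0 + 0 + 0 + 0 + 0 = 2 ≡ 0 (mod 2).
  s_4 = 1 + 1 + 1 + 0 + 1 + 0 + 1 + 0 = 5 ≡ 1 (mod 2).
s = (1, 1, 0, 1)^T — this equals column 13 of H (binary 1101), so error is at position 13.
Correct: flip bit 13 of r = 111110011000100 to get c = 111110011000000.


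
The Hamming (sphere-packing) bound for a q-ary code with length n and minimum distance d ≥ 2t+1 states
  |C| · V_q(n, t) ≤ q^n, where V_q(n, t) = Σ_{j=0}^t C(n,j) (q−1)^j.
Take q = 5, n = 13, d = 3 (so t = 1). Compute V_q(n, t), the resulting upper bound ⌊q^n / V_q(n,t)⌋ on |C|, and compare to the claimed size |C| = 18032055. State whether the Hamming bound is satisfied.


V_q(n, t) = 53, q^n = 1220703125, Hamming bound = 23032134, |C| = 18032055 ≤ bound (satisfied).

Step 1: Compute V_q(n, t) = Σ_{j=0}^1 C(n, j) (q−1)^j.
  j = 0: C(13,0)·(4)^0 = 1·1 = 1.
  j = 1: C(13,1)·(4)^1 = 13·4 = 52.
  V_q(n, t) = 1 + 52 = 53.
Step 2: q^n = 5^13 = 1220703125.
Step 3: Hamming bound ⌊q^n / V_q(n,t)⌋ = ⌊1220703125/53⌋ = 23032134.
Step 4: Compare |C| = 18032055 to 23032134: satisfied.
The claimed |C| lies below the Hamming bound.


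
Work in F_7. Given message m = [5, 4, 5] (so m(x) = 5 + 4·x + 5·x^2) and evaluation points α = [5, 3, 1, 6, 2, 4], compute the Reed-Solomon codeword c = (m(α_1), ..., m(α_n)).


c = [3, 6, 0, 6, 5, 3]

Message polynomial: m(x) = 5 + 4·x + 5·x^2 (mod 7).
For each evaluation point α_i, compute m(α_i) mod 7:
  α_1 = 5: Horner steps 5 → 1 → 3, so m(5) = 3.
  α_2 = 3: Horner steps 5 → 5 → 6, so m(3) = 6.
  α_3 = 1: Horner steps 5 → 2 → 0, so m(1) = 0.
  α_4 = 6: Horner steps 5 → 6 → 6, so m(6) = 6.
  α_5 = 2: Horner steps 5 → 0 → 5, so m(2) = 5.
  α_6 = 4: Horner steps 5 → 3 → 3, so m(4) = 3.
Codeword c = [3, 6, 0, 6, 5, 3] ∈ F_7^6.


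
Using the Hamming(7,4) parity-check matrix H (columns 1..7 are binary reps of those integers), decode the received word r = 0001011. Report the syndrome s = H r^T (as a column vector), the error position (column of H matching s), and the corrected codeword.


s = (1, 0, 1)^T, error position = 5, corrected codeword c = 0001111

Compute s = H r^T mod 2 one row at a time:
  s_1 = 1 + 0 + 1 + 1 = 3 ≡ 1 (mod 2).
  s_2 = 0 + 0 + 1 + 1 = 2 ≡ 0 (mod 2).
  s_3 = 0 + 0 + 0 + 1 = 1 ≡ 1 (mod 2).
s = (1, 0, 1)^T — this equals column 5 of H (binary 101), so error is at position 5.
Correct: flip bit 5 of r = 0001011 to get c = 0001111.


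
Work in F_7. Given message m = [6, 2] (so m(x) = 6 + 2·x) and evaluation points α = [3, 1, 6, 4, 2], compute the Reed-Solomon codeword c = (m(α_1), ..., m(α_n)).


c = [5, 1, 4, 0, 3]

Message polynomial: m(x) = 6 + 2·x (mod 7).
For each evaluation point α_i, compute m(α_i) mod 7:
  α_1 = 3: Horner steps 2 → 5, so m(3) = 5.
  α_2 = 1: Horner steps 2 → 1, so m(1) = 1.
  α_3 = 6: Horner steps 2 → 4, so m(6) = 4.
  α_4 = 4: Horner steps 2 → 0, so m(4) = 0.
  α_5 = 2: Horner steps 2 → 3, so m(2) = 3.
Codeword c = [5, 1, 4, 0, 3] ∈ F_7^5.


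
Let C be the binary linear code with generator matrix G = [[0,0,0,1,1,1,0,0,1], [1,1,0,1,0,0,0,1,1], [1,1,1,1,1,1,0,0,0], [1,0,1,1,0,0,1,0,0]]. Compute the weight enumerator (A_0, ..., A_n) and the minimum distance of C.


Weight distribution: A_0 = 1, A_3 = 2, A_4 = 5, A_5 = 4, A_6 = 2, A_7 = 2. Minimum distance d = 3.

Enumerate all 2^4 = 16 messages m ∈ F_2^4.
For each, compute codeword c = mG in F_2^9, then tally its weight.
  m = 0000 → c = 000000000, weight = 0.
  m = 1000 → c = 000111001, weight = 4.
  m = 0100 → c = 110100011, weight = 5.
  m = 1100 → c = 110011010, weight = 5.
  m = 0010 → c = 111111000, weight = 6.
  m = 1010 → c = 111000001, weight = 4.
  m = 0110 → c = 001011011, weight = 5.
  m = 1110 → c = 001100010, weight = 3.
  m = 0001 → c = 101100100, weight = 4.
  m = 1001 → c = 101011101, weight = 6.
  m = 0101 → c = 011000111, weight = 5.
  m = 1101 → c = 011111110, weight = 7.
  m = 0011 → c = 010011100, weight = 4.
  m = 1011 → c = 010100101, weight = 4.
  m = 0111 → c = 100111111, weight = 7.
  m = 1111 → c = 100000110, weight = 3.
Tally weights:
  weight 0: 1 codewords.
  weight 3: 2 codewords.
  weight 4: 5 codewords.
  weight 5: 4 codewords.
  weight 6: 2 codewords.
  weight 7: 2 codewords.
Minimum distance d = smallest w > 0 with A_w > 0 = 3.
Sanity: Σ A_w = 16 = 2^4 = 16 ✓.


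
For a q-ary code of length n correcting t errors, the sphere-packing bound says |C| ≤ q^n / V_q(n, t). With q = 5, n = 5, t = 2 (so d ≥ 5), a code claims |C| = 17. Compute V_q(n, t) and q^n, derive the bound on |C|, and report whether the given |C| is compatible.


V_q(n, t) = 181, q^n = 3125, Hamming bound = 17, |C| = 17 ≤ bound (satisfied).

Step 1: Compute V_q(n, t) = Σ_{j=0}^2 C(n, j) (q−1)^j.
  j = 0: C(5,0)·(4)^0 = 1·1 = 1.
  j = 1: C(5,1)·(4)^1 = 5·4 = 20.
  j = 2: C(5,2)·(4)^2 = 10·16 = 160.
  V_q(n, t) = 1 + 20 + 160 = 181.
Step 2: q^n = 5^5 = 3125.
Step 3: Hamming bound ⌊q^n / V_q(n,t)⌋ = ⌊3125/181⌋ = 17.
Step 4: Compare |C| = 17 to 17: satisfied.
The claimed |C| lies at the Hamming bound (tight).


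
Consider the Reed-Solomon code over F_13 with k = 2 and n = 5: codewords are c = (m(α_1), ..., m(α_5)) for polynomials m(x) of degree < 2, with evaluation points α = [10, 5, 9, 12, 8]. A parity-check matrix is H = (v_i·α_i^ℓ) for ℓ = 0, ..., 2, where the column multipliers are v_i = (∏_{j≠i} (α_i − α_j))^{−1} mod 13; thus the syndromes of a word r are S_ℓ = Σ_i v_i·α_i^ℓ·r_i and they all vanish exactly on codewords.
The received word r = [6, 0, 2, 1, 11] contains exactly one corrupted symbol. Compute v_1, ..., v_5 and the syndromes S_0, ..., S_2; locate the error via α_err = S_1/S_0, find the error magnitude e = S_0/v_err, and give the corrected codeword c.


S = (10, 11, 3), error at position 2, error magnitude e = 1, c = [6, 12, 2, 1, 11].

Step 1: column multipliers v_i = (∏_{j≠i}(α_i − α_j))^{−1} mod 13.
  i = 1 (α = 10): (10−5)(10−9)(10−12)(10−8) = 5·1·(−2)·2 = −20 ≡ 6, so v_1 = 6^{−1} = 11 (mod 13).
  i = 2 (α = 5): (5−10)(5−9)(5−12)(5−8) = (−5)·(−4)·(−7)·(−3) = 420 ≡ 4, so v_2 = 4^{−1} = 10 (mod 13).
  i = 3 (α = 9): (9−10)(9−5)(9−12)(9−8) = (−1)·4·(−3)·1 = 12 ≡ 12, so v_3 = 12^{−1} = 12 (mod 13).
  i = 4 (α = 12): (12−10)(12−5)(12−9)(12−8) = 2·7·3·4 = 168 ≡ 12, so v_4 = 12^{−1} = 12 (mod 13).
  i = 5 (α = 8): (8−10)(8−5)(8−9)(8−12) = (−2)·3·(−1)·(−4) = −24 ≡ 2, so v_5 = 2^{−1} = 7 (mod 13).
  v = [11, 10, 12, 12, 7].
Step 2: syndromes of r = [6, 0, 2, 1, 11] (all sums mod 13).
  S_0 = Σ v_i r_i = 11·6 + 10·0 + 12·2 + 12·1 + 7·11 = 179 ≡ 10.
  S_1 = Σ v_i α_i r_i = 11·10·6 + 10·5·0 + 12·9·2 + 12·12·1 + 7·8·11 = 1636 ≡ 11.
  α_i^2 mod 13 = [9, 12, 3, 1, 12].
  S_2 = Σ v_i α_i^2 r_i = 11·9·6 + 10·12·0 + 12·3·2 + 12·1·1 + 7·12·11 = 1602 ≡ 3.
  S = (10, 11, 3) ≠ 0, so r is not a codeword (an error is present).
Step 3: locate the error. For a single error e at position i, S_ℓ = v_i·e·α_i^ℓ, so α_err = S_1/S_0.
  S_0^{−1} = 10^{−1} = 4 (mod 13), so α_err = 11·4 = 44 ≡ 5 = α_2. Error position i = 2.
  Consistency check: S_2/S_1 = 3·6 = 18 ≡ 5 = α_err ✓ (single-error assumption holds).
Step 4: error magnitude e = S_0/v_2 = S_0·∏_{j≠2}(α_2 − α_j) = 10·4 = 40 ≡ 1 (mod 13).
Step 5: correct position 2: c_2 = r_2 − e = 0 − 1 ≡ 12 (mod 13). Hence c = [6, 12, 2, 1, 11].
  Check: interpolating c through the α_i gives m(x) = 5 + 4·x (degree < 2) with m(α_i) = c_i for every i, so c is indeed a codeword.


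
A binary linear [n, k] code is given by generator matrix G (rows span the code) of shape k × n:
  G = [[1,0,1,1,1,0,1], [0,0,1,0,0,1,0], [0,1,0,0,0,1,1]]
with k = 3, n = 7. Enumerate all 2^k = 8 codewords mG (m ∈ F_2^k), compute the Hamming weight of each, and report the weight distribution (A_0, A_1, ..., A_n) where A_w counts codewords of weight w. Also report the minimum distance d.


Weight distribution: A_0 = 1, A_2 = 1, A_3 = 2, A_4 = 1, A_5 = 2, A_6 = 1. Minimum distance d = 2.

Enumerate all 2^3 = 8 messages m ∈ F_2^3.
For each, compute codeword c = mG in F_2^7, then tally its weight.
  m = 000 → c = 0000000, weight = 0.
  m = 100 → c = 1011101, weight = 5.
  m = 010 → c = 0010010, weight = 2.
  m = 110 → c = 1001111, weight = 5.
  m = 001 → c = 0100011, weight = 3.
  m = 101 → c = 1111110, weight = 6.
  m = 011 → c = 0110001, weight = 3.
  m = 111 → c = 1101100, weight = 4.
Tally weights:
  weight 0: 1 codewords.
  weight 2: 1 codewords.
  weight 3: 2 codewords.
  weight 4: 1 codewords.
  weight 5: 2 codewords.
  weight 6: 1 codewords.
Minimum distance d = smallest w > 0 with A_w > 0 = 2.
Sanity: Σ A_w = 8 = 2^3 = 8 ✓.


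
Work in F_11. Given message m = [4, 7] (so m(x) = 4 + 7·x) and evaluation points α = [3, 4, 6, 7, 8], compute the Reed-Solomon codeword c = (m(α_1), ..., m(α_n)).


c = [3, 10, 2, 9, 5]

Message polynomial: m(x) = 4 + 7·x (mod 11).
For each evaluation point α_i, compute m(α_i) mod 11:
  α_1 = 3: Horner steps 7 → 3, so m(3) = 3.
  α_2 = 4: Horner steps 7 → 10, so m(4) = 10.
  α_3 = 6: Horner steps 7 → 2, so m(6) = 2.
  α_4 = 7: Horner steps 7 → 9, so m(7) = 9.
  α_5 = 8: Horner steps 7 → 5, so m(8) = 5.
Codeword c = [3, 10, 2, 9, 5] ∈ F_11^5.


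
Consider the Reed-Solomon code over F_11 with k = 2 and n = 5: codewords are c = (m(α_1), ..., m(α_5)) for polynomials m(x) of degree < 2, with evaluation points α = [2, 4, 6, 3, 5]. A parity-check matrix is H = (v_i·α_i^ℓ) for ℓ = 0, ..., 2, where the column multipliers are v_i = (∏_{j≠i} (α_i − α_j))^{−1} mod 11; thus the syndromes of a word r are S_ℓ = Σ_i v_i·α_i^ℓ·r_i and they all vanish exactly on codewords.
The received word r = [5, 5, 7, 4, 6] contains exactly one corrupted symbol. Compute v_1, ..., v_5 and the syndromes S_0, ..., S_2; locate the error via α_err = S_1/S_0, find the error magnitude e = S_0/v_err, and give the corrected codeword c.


S = (1, 2, 4), error at position 1, error magnitude e = 2, c = [3, 5, 7, 4, 6].

Step 1: column multipliers v_i = (∏_{j≠i}(α_i − α_j))^{−1} mod 11.
  i = 1 (α = 2): (2−4)(2−6)(2−3)(2−5) = (−2)·(−4)·(−1)·(−3) = 24 ≡ 2, so v_1 = 2^{−1} = 6 (mod 11).
  i = 2 (α = 4): (4−2)(4−6)(4−3)(4−5) = 2·(−2)·1·(−1) = 4 ≡ 4, so v_2 = 4^{−1} = 3 (mod 11).
  i = 3 (α = 6): (6−2)(6−4)(6−3)(6−5) = 4·2·3·1 = 24 ≡ 2, so v_3 = 2^{−1} = 6 (mod 11).
  i = 4 (α = 3): (3−2)(3−4)(3−6)(3−5) = 1·(−1)·(−3)·(−2) = −6 ≡ 5, so v_4 = 5^{−1} = 9 (mod 11).
  i = 5 (α = 5): (5−2)(5−4)(5−6)(5−3) = 3·1·(−1)·2 = −6 ≡ 5, so v_5 = 5^{−1} = 9 (mod 11).
  v = [6, 3, 6, 9, 9].
Step 2: syndromes of r = [5, 5, 7, 4, 6] (all sums mod 11).
  S_0 = Σ v_i r_i = 6·5 + 3·5 + 6·7 + 9·4 + 9·6 = 177 ≡ 1.
  S_1 = Σ v_i α_i r_i = 6·2·5 + 3·4·5 + 6·6·7 + 9·3·4 + 9·5·6 = 750 ≡ 2.
  α_i^2 mod 11 = [4, 5, 3, 9, 3].
  S_2 = Σ v_i α_i^2 r_i = 6·4·5 + 3·5·5 + 6·3·7 + 9·9·4 + 9·3·6 = 807 ≡ 4.
  S = (1, 2, 4) ≠ 0, so r is not a codeword (an error is present).
Step 3: locate the error. For a single error e at position i, S_ℓ = v_i·e·α_i^ℓ, so α_err = S_1/S_0.
  S_0^{−1} = 1^{−1} = 1 (mod 11), so α_err = 2·1 = 2 ≡ 2 = α_1. Error position i = 1.
  Consistency check: S_2/S_1 = 4·6 = 24 ≡ 2 = α_err ✓ (single-error assumption holds).
Step 4: error magnitude e = S_0/v_1 = S_0·∏_{j≠1}(α_1 − α_j) = 1·2 = 2 ≡ 2 (mod 11).
Step 5: correct position 1: c_1 = r_1 − e = 5 − 2 ≡ 3 (mod 11). Hence c = [3, 5, 7, 4, 6].
  Check: interpolating c through the α_i gives m(x) = 1 + 1·x (degree < 2) with m(α_i) = c_i for every i, so c is indeed a codeword.


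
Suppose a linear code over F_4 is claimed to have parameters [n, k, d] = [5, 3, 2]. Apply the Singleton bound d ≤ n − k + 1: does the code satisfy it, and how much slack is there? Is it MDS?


Singleton RHS = n − k + 1 = 3, slack = 1, bound satisfied, not MDS.

Singleton bound: d ≤ n − k + 1.
Here n = 5, k = 3, so n − k + 1 = 3.
Given d = 2, check d ≤ 3: YES.
Slack = (n − k + 1) − d = 1.
The code is NOT MDS (slack = 1 > 0).
Description: the claimed parameters are [5, 3, 2]_4; such a code would be non-MDS.


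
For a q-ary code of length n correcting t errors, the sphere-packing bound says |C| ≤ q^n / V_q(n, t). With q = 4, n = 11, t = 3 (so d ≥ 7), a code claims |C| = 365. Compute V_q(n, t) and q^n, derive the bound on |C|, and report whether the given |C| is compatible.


V_q(n, t) = 4984, q^n = 4194304, Hamming bound = 841, |C| = 365 ≤ bound (satisfied).

Step 1: Compute V_q(n, t) = Σ_{j=0}^3 C(n, j) (q−1)^j.
  j = 0: C(11,0)·(3)^0 = 1·1 = 1.
  j = 1: C(11,1)·(3)^1 = 11·3 = 33.
  j = 2: C(11,2)·(3)^2 = 55·9 = 495.
  j = 3: C(11,3)·(3)^3 = 165·27 = 4455.
  V_q(n, t) = 1 + 33 + 495 + 4455 = 4984.
Step 2: q^n = 4^11 = 4194304.
Step 3: Hamming bound ⌊q^n / V_q(n,t)⌋ = ⌊4194304/4984⌋ = 841.
Step 4: Compare |C| = 365 to 841: satisfied.
The claimed |C| lies below the Hamming bound.


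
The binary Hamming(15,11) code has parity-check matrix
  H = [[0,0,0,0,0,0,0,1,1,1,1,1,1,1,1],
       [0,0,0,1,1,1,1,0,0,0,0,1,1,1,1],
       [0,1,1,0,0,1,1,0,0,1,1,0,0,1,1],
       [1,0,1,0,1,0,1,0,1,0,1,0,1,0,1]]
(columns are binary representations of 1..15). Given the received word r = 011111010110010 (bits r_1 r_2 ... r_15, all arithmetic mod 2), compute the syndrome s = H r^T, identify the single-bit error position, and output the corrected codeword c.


s = (0, 0, 0, 1)^T, error position = 1, corrected codeword c = 111111010110010

Compute s = H r^T mod 2 one row at a time:
  s_1 = 1 + 0 + 1 + 1 + 0 + 0 + 1 + 0 = 4 ≡ 0 (mod 2).
  s_2 = 1 + 1 + 1 + 0 + 0 + 0 + 1 + 0 = 4 ≡ 0 (mod 2).
  s_3 = 1 + 1 + 1 + 0 + 1 + 1 + 1 + 0 = 6 ≡ 0 (mod 2).
  s_4 = 0 + 1 + 1 + 0 + 0 + 1 + 0 + 0 = 3 ≡ 1 (mod 2).
s = (0, 0, 0, 1)^T — this equals column 1 of H (binary 0001), so error is at position 1.
Correct: flip bit 1 of r = 011111010110010 to get c = 111111010110010.


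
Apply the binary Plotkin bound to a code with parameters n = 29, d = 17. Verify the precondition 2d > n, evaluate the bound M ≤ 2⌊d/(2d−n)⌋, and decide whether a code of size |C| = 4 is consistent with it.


Plotkin bound M ≤ 6; given |C| = 4 ≤ bound (satisfied).

Check applicability: 2d = 34, n = 29.
2d − n = 5 > 0, so Plotkin applies.
Compute d/(2d−n) = 17/5 ≈ 3.4000.
⌊d/(2d−n)⌋ = 3.
Plotkin bound: M ≤ 2·3 = 6.
Given |C| = 4, check: satisfied.
This |C| is below the Plotkin bound.


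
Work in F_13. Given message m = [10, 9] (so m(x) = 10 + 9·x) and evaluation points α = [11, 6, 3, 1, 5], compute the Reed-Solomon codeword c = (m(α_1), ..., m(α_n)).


c = [5, 12, 11, 6, 3]

Message polynomial: m(x) = 10 + 9·x (mod 13).
For each evaluation point α_i, compute m(α_i) mod 13:
  α_1 = 11: Horner steps 9 → 5, so m(11) = 5.
  α_2 = 6: Horner steps 9 → 12, so m(6) = 12.
  α_3 = 3: Horner steps 9 → 11, so m(3) = 11.
  α_4 = 1: Horner steps 9 → 6, so m(1) = 6.
  α_5 = 5: Horner steps 9 → 3, so m(5) = 3.
Codeword c = [5, 12, 11, 6, 3] ∈ F_13^5.


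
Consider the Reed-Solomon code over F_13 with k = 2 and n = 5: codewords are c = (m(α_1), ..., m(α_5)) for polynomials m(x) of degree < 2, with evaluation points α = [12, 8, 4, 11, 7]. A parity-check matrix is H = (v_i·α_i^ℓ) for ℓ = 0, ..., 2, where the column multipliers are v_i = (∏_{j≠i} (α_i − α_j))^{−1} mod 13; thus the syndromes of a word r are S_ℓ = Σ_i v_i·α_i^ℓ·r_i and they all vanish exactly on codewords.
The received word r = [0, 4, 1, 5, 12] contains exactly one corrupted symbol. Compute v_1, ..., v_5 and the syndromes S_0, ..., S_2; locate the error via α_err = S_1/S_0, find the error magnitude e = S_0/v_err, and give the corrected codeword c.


S = (4, 6, 9), error at position 2, error magnitude e = 10, c = [0, 7, 1, 5, 12].

Step 1: column multipliers v_i = (∏_{j≠i}(α_i − α_j))^{−1} mod 13.
  i = 1 (α = 12): (12−8)(12−4)(12−11)(12−7) = 4·8·1·5 = 160 ≡ 4, so v_1 = 4^{−1} = 10 (mod 13).
  i = 2 (α = 8): (8−12)(8−4)(8−11)(8−7) = (−4)·4·(−3)·1 = 48 ≡ 9, so v_2 = 9^{−1} = 3 (mod 13).
  i = 3 (α = 4): (4−12)(4−8)(4−11)(4−7) = (−8)·(−4)·(−7)·(−3) = 672 ≡ 9, so v_3 = 9^{−1} = 3 (mod 13).
  i = 4 (α = 11): (11−12)(11−8)(11−4)(11−7) = (−1)·3·7·4 = −84 ≡ 7, so v_4 = 7^{−1} = 2 (mod 13).
  i = 5 (α = 7): (7−12)(7−8)(7−4)(7−11) = (−5)·(−1)·3·(−4) = −60 ≡ 5, so v_5 = 5^{−1} = 8 (mod 13).
  v = [10, 3, 3, 2, 8].
Step 2: syndromes of r = [0, 4, 1, 5, 12] (all sums mod 13).
  S_0 = Σ v_i r_i = 10·0 + 3·4 + 3·1 + 2·5 + 8·12 = 121 ≡ 4.
  S_1 = Σ v_i α_i r_i = 10·12·0 + 3·8·4 + 3·4·1 + 2·11·5 + 8·7·12 = 890 ≡ 6.
  α_i^2 mod 13 = [1, 12, 3, 4, 10].
  S_2 = Σ v_i α_i^2 r_i = 10·1·0 + 3·12·4 + 3·3·1 + 2·4·5 + 8·10·12 = 1153 ≡ 9.
  S = (4, 6, 9) ≠ 0, so r is not a codeword (an error is present).
Step 3: locate the error. For a single error e at position i, S_ℓ = v_i·e·α_i^ℓ, so α_err = S_1/S_0.
  S_0^{−1} = 4^{−1} = 10 (mod 13), so α_err = 6·10 = 60 ≡ 8 = α_2. Error position i = 2.
  Consistency check: S_2/S_1 = 9·11 = 99 ≡ 8 = α_err ✓ (single-error assumption holds).
Step 4: error magnitude e = S_0/v_2 = S_0·∏_{j≠2}(α_2 − α_j) = 4·9 = 36 ≡ 10 (mod 13).
Step 5: correct position 2: c_2 = r_2 − e = 4 − 10 ≡ 7 (mod 13). Hence c = [0, 7, 1, 5, 12].
  Check: interpolating c through the α_i gives m(x) = 8 + 8·x (degree < 2) with m(α_i) = c_i for every i, so c is indeed a codeword.


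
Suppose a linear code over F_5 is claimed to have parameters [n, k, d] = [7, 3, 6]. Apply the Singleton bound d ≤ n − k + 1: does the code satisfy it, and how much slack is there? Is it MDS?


Singleton RHS = n − k + 1 = 5, slack = -1, bound violated (no such code; not MDS).

Singleton bound: d ≤ n − k + 1.
Here n = 7, k = 3, so n − k + 1 = 5.
Given d = 6, check d ≤ 5: NO.
Slack = (n − k + 1) − d = -1.
The slack is negative: d = 6 exceeds n − k + 1 = 5 by 1, so the Singleton bound is violated and no linear [7, 3, 6]_5 code can exist. In particular it is not MDS (MDS requires d = n − k + 1 exactly).
Description: the claimed parameters are [7, 3, 6]_5; such a code would be impossible (violates the Singleton bound).


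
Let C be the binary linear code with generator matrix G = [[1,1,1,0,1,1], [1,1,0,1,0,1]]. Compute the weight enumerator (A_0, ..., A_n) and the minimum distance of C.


Weight distribution: A_0 = 1, A_3 = 1, A_4 = 1, A_5 = 1. Minimum distance d = 3.

Enumerate all 2^2 = 4 messages m ∈ F_2^2.
For each, compute codeword c = mG in F_2^6, then tally its weight.
  m = 00 → c = 000000, weight = 0.
  m = 10 → c = 111011, weight = 5.
  m = 01 → c = 110101, weight = 4.
  m = 11 → c = 001110, weight = 3.
Tally weights:
  weight 0: 1 codewords.
  weight 3: 1 codewords.
  weight 4: 1 codewords.
  weight 5: 1 codewords.
Minimum distance d = smallest w > 0 with A_w > 0 = 3.
Sanity: Σ A_w = 4 = 2^2 = 4 ✓.


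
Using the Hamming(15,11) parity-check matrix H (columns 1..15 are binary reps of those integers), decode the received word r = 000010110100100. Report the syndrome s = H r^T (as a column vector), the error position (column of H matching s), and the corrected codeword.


s = (1, 1, 0, 1)^T, error position = 13, corrected codeword c = 000010110100000

Compute s = H r^T mod 2 one row at a time:
  s_1 = 1 + 0 + 1 + 0 + 0 + 1 + 0 + 0 = 3 ≡ 1 (mod 2).
  s_2 = 0 + 1 + 0 + 1 + 0 + 1 + 0 + 0 = 3 ≡ 1 (mod 2).
  s_3 = 0 + 0 + 0 + 1 + 1 + 0 + 0 + 0 = 2 ≡ 0 (mod 2).
  s_4 = 0 + 0 + 1 + 1 + 0 + 0 + 1 + 0 = 3 ≡ 1 (mod 2).
s = (1, 1, 0, 1)^T — this equals column 13 of H (binary 1101), so error is at position 13.
Correct: flip bit 13 of r = 000010110100100 to get c = 000010110100000.


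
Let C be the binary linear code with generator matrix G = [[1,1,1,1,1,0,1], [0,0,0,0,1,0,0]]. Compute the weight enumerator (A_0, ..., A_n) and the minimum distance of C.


Weight distribution: A_0 = 1, A_1 = 1, A_5 = 1, A_6 = 1. Minimum distance d = 1.

Enumerate all 2^2 = 4 messages m ∈ F_2^2.
For each, compute codeword c = mG in F_2^7, then tally its weight.
  m = 00 → c = 0000000, weight = 0.
  m = 10 → c = 1111101, weight = 6.
  m = 01 → c = 0000100, weight = 1.
  m = 11 → c = 1111001, weight = 5.
Tally weights:
  weight 0: 1 codewords.
  weight 1: 1 codewords.
  weight 5: 1 codewords.
  weight 6: 1 codewords.
Minimum distance d = smallest w > 0 with A_w > 0 = 1.
Sanity: Σ A_w = 4 = 2^2 = 4 ✓.


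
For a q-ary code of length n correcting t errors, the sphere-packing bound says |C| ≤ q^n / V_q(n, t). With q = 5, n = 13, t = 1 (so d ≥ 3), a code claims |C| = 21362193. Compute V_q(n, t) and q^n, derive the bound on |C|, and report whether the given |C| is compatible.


V_q(n, t) = 53, q^n = 1220703125, Hamming bound = 23032134, |C| = 21362193 ≤ bound (satisfied).

Step 1: Compute V_q(n, t) = Σ_{j=0}^1 C(n, j) (q−1)^j.
  j = 0: C(13,0)·(4)^0 = 1·1 = 1.
  j = 1: C(13,1)·(4)^1 = 13·4 = 52.
  V_q(n, t) = 1 + 52 = 53.
Step 2: q^n = 5^13 = 1220703125.
Step 3: Hamming bound ⌊q^n / V_q(n,t)⌋ = ⌊1220703125/53⌋ = 23032134.
Step 4: Compare |C| = 21362193 to 23032134: satisfied.
The claimed |C| lies below the Hamming bound.


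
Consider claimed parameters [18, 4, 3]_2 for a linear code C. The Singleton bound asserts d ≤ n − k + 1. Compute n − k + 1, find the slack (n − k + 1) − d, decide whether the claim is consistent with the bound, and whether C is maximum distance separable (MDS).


Singleton RHS = n − k + 1 = 15, slack = 12, bound satisfied, not MDS.

Singleton bound: d ≤ n − k + 1.
Here n = 18, k = 4, so n − k + 1 = 15.
Given d = 3, check d ≤ 15: YES.
Slack = (n − k + 1) − d = 12.
The code is NOT MDS (slack = 12 > 0).
Description: the claimed parameters are [18, 4, 3]_2; such a code would be non-MDS.


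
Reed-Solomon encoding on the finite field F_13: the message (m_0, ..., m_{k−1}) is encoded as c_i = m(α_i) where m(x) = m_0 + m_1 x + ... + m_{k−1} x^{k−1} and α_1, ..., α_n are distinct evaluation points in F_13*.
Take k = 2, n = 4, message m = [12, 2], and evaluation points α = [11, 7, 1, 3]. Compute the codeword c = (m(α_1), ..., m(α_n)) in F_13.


c = [8, 0, 1, 5]

Message polynomial: m(x) = 12 + 2·x (mod 13).
For each evaluation point α_i, compute m(α_i) mod 13:
  α_1 = 11: Horner steps 2 → 8, so m(11) = 8.
  α_2 = 7: Horner steps 2 → 0, so m(7) = 0.
  α_3 = 1: Horner steps 2 → 1, so m(1) = 1.
  α_4 = 3: Horner steps 2 → 5, so m(3) = 5.
Codeword c = [8, 0, 1, 5] ∈ F_13^4.


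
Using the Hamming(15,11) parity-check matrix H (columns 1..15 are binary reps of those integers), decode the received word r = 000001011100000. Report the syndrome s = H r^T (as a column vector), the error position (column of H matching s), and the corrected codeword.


s = (1, 1, 0, 1)^T, error position = 13, corrected codeword c = 000001011100100

Compute s = H r^T mod 2 one row at a time:
  s_1 = 1 + 1 + 1 + 0 + 0 + 0 + 0 + 0 = 3 ≡ 1 (mod 2).
  s_2 = 0 + 0 + 1 + 0 + 0 + 0 + 0 + 0 = 1 ≡ 1 (mod 2).
  s_3 = 0 + 0 + 1 + 0 + 1 + 0 + 0 + 0 = 2 ≡ 0 (mod 2).
  s_4 = 0 + 0 + 0 + 0 + 1 + 0 + 0 + 0 = 1 ≡ 1 (mod 2).
s = (1, 1, 0, 1)^T — this equals column 13 of H (binary 1101), so error is at position 13.
Correct: flip bit 13 of r = 000001011100000 to get c = 000001011100100.


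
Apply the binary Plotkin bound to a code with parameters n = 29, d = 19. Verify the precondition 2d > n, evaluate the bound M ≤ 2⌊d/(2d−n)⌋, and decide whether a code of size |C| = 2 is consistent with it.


Plotkin bound M ≤ 4; given |C| = 2 ≤ bound (satisfied).

Check applicability: 2d = 38, n = 29.
2d − n = 9 > 0, so Plotkin applies.
Compute d/(2d−n) = 19/9 ≈ 2.1111.
⌊d/(2d−n)⌋ = 2.
Plotkin bound: M ≤ 2·2 = 4.
Given |C| = 2, check: satisfied.
This |C| is below the Plotkin bound.


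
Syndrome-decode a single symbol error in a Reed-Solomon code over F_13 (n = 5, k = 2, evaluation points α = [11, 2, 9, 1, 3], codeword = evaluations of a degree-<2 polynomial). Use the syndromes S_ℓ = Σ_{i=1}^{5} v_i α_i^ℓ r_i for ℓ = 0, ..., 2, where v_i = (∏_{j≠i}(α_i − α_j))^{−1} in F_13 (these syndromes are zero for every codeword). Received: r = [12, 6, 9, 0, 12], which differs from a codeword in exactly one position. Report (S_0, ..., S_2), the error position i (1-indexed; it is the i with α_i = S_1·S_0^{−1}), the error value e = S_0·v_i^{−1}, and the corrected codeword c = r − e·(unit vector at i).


S = (3, 7, 12), error at position 1, error magnitude e = 4, c = [8, 6, 9, 0, 12].

Step 1: column multipliers v_i = (∏_{j≠i}(α_i − α_j))^{−1} mod 13.
  i = 1 (α = 11): (11−2)(11−9)(11−1)(11−3) = 9·2·10·8 = 1440 ≡ 10, so v_1 = 10^{−1} = 4 (mod 13).
  i = 2 (α = 2): (2−11)(2−9)(2−1)(2−3) = (−9)·(−7)·1·(−1) = −63 ≡ 2, so v_2 = 2^{−1} = 7 (mod 13).
  i = 3 (α = 9): (9−11)(9−2)(9−1)(9−3) = (−2)·7·8·6 = −672 ≡ 4, so v_3 = 4^{−1} = 10 (mod 13).
  i = 4 (α = 1): (1−11)(1−2)(1−9)(1−3) = (−10)·(−1)·(−8)·(−2) = 160 ≡ 4, so v_4 = 4^{−1} = 10 (mod 13).
  i = 5 (α = 3): (3−11)(3−2)(3−9)(3−1) = (−8)·1·(−6)·2 = 96 ≡ 5, so v_5 = 5^{−1} = 8 (mod 13).
  v = [4, 7, 10, 10, 8].
Step 2: syndromes of r = [12, 6, 9, 0, 12] (all sums mod 13).
  S_0 = Σ v_i r_i = 4·12 + 7·6 + 10·9 + 10·0 + 8·12 = 276 ≡ 3.
  S_1 = Σ v_i α_i r_i = 4·11·12 + 7·2·6 + 10·9·9 + 10·1·0 + 8·3·12 = 1710 ≡ 7.
  α_i^2 mod 13 = [4, 4, 3, 1, 9].
  S_2 = Σ v_i α_i^2 r_i = 4·4·12 + 7·4·6 + 10·3·9 + 10·1·0 + 8·9·12 = 1494 ≡ 12.
  S = (3, 7, 12) ≠ 0, so r is not a codeword (an error is present).
Step 3: locate the error. For a single error e at position i, S_ℓ = v_i·e·α_i^ℓ, so α_err = S_1/S_0.
  S_0^{−1} = 3^{−1} = 9 (mod 13), so α_err = 7·9 = 63 ≡ 11 = α_1. Error position i = 1.
  Consistency check: S_2/S_1 = 12·2 = 24 ≡ 11 = α_err ✓ (single-error assumption holds).
Step 4: error magnitude e = S_0/v_1 = S_0·∏_{j≠1}(α_1 − α_j) = 3·10 = 30 ≡ 4 (mod 13).
Step 5: correct position 1: c_1 = r_1 − e = 12 − 4 ≡ 8 (mod 13). Hence c = [8, 6, 9, 0, 12].
  Check: interpolating c through the α_i gives m(x) = 7 + 6·x (degree < 2) with m(α_i) = c_i for every i, so c is indeed a codeword.
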